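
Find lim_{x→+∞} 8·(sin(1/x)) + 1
Evaluate the dominant behaviour as x → +∞; each term tends to a finite value or vanishes.
Limit = 1.

Final answer: 1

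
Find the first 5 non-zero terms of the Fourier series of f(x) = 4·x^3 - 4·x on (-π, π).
(-56 + 8·π^2)·sin(x) + (10 - 4·π^2)·sin(2·x) + (-40/9 + 8·π^2/3)·sin(3·x) + (11/4 - 2·π^2)·sin(4·x) + (-248/125 + 8·π^2/5)·sin(5·x)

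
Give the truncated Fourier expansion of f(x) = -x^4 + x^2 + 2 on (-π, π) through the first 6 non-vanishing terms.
(-52 + 8·π^2)·cos(x) + (4 - 2·π^2)·cos(2·x) + (-28/27 + 8·π^2/9)·cos(3·x) + (7/16 - π^2/2)·cos(4·x) + (-148/625 + 8·π^2/25)·cos(5·x) - π^4/5 + 2 + π^2/3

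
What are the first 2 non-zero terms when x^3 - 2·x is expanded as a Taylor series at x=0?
x^3 - 2·x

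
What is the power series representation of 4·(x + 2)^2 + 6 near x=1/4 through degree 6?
105/4 + 18·(x - 1/4) + 4·(x - 1/4)^2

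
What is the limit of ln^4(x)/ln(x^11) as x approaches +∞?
This is an ∞/∞ indeterminate form as x → +∞.
Write ln(x^11) = 11·ln(x), reducing the quotient to ln^3(x)/11 → ∞.
Limit = ∞.

Final answer: ∞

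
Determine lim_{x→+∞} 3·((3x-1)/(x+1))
Evaluate the dominant behaviour as x → +∞; each term tends to a finite value or vanishes.
Limit = 9.

Final answer: 9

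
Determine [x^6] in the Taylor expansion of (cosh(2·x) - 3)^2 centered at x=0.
Expand to order 6: (cosh(2·x) - 3)^2 = 104·x^6/45 + 4·x^4/3 - 8·x^2 + 4 + O(x^7).
The coefficient of x^6 is 104/45.

Final answer: 104/45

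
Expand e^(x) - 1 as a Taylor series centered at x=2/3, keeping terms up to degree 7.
-1 + e^(2/3) + e^(2/3)·(x - 2/3) + e^(2/3)·(x - 2/3)^2/2 + e^(2/3)·(x - 2/3)^3/6 + e^(2/3)·(x - 2/3)^4/24 + e^(2/3)·(x - 2/3)^5/120 + e^(2/3)·(x - 2/3)^6/720 + e^(2/3)·(x - 2/3)^7/5040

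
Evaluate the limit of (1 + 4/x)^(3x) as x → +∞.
As x → +∞: write (1 + 4/x)^(3x) = ((1 + 4/x)^x)^3 → (e^4)^3 = e^12.
Limit = e^(12).

Final answer: e^(12)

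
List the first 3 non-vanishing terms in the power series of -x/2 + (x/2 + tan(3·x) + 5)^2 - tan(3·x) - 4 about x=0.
49·x^2/4 + 63·x/2 + 21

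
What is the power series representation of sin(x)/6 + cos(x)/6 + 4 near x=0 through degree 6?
-x^6/4320 + x^5/720 + x^4/144 - x^3/36 - x^2/12 + x/6 + 25/6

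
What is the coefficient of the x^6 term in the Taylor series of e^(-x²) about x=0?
Expand to order 6: e^(-x²) = -x^6/6 + x^4/2 - x^2 + 1 + O(x^7).
The coefficient of x^6 is -1/6.

Final answer: -1/6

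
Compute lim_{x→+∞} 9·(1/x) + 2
Evaluate the dominant behaviour as x → +∞; each term tends to a finite value or vanishes.
Limit = 2.

Final answer: 2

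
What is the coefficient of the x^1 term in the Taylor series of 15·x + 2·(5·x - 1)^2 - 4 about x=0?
Expand to order 1: 15·x + 2·(5·x - 1)^2 - 4 = -5·x - 2 + O(x^2).
The coefficient of x^1 is -5.

Final answer: -5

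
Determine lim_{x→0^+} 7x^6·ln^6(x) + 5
The product is a 0·∞ indeterminate form at x → 0⁺.
Rewrite the product as 7·ln^6(x) / x^(-6) and apply L'Hôpital, or use the standard hierarchy x^(-6) ≫ |ln x|^6 as x → 0⁺.
The indeterminate product → 0, so the limit = 5.

Final answer: 5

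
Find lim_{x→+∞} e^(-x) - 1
Evaluate the dominant behaviour as x → +∞; each term tends to a finite value or vanishes.
Limit = -1.

Final answer: -1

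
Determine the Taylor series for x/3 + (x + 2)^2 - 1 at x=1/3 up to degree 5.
41/9 + 5·(x - 1/3) + (x - 1/3)^2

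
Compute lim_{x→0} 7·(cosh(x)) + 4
Direct substitution at x = 0 gives 11.

Final answer: 11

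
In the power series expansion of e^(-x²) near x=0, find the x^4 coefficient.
Expand to order 4: e^(-x²) = x^4/2 - x^2 + 1 + O(x^5).
The coefficient of x^4 is 1/2.

Final answer: 1/2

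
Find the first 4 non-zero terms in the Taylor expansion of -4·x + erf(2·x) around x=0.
-128·x^7/(21·√(π)) + 32·x^5/(5·√(π)) - 16·x^3/(3·√(π)) + x·(-4 + 4/√(π))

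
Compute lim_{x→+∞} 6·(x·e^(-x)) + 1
Evaluate the dominant behaviour as x → +∞; each term tends to a finite value or vanishes.
Limit = 1.

Final answer: 1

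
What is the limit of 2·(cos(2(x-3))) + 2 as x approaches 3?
Direct substitution at x = 3 gives 4.

Final answer: 4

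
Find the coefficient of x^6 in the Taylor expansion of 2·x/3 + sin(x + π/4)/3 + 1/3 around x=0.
Expand to order 6: 2·x/3 + sin(x + π/4)/3 + 1/3 = -√(2)·x^6/4320 + √(2)·x^5/720 + √(2)·x^4/144 - √(2)·x^3/36 - √(2)·x^2/12 + x·(√(2)/6 + 2/3) + √(2)/6 + 1/3 + O(x^7).
The coefficient of x^6 is -√(2)/4320.

Final answer: -√(2)/4320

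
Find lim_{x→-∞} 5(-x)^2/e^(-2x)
This is an ∞/∞ indeterminate form as x → -∞.
Compare growth rates of the dominant terms (exponentials ≫ polynomials ≫ logarithms), or apply L'Hôpital's rule; the quotient → 0.
Limit = 0.

Final answer: 0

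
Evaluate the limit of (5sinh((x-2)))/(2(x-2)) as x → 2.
Both numerator and denominator → 0 as x → 2; this is a 0/0 indeterminate form.
Expand each to leading order near x = 2: numerator ~ 5·(x - 2), denominator ~ 2·(x - 2).
The limit of the ratio is 5/2.

Final answer: 5/2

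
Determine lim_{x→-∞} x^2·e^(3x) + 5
The product is a 0·∞ indeterminate form at x → -∞.
Rewrite the product as x^2 / e^(-3x) (an ∞/∞ form) and apply L'Hôpital, or use the standard hierarchy e^(3|x|) ≫ |x^2| as x → -∞.
The indeterminate product → 0, so the limit = 5.

Final answer: 5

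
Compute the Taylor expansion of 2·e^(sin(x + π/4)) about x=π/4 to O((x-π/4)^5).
2·e - e·(x - π/4)^2 + e·(x - π/4)^4/3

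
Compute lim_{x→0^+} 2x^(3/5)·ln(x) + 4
The product is a 0·∞ indeterminate form at x → 0⁺.
Rewrite the product as 2·ln(x) / x^(-3/5) and apply L'Hôpital, or use the standard hierarchy x^(-3/5) ≫ |ln x| as x → 0⁺.
The indeterminate product → 0, so the limit = 4.

Final answer: 4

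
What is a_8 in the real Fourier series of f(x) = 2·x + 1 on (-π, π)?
a_8 = (1/π) ∫_{-π}^{π} f(x)·cos(8x) dx.
Evaluate the integral (use parity and integration by parts as needed): a_8 = 0.

Final answer: 0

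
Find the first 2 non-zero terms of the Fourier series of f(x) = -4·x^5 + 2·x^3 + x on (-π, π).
(-982 - 8·π^4 + 164·π^2)·sin(x) + (-22·π^2 + 32 + 4·π^4)·sin(2·x)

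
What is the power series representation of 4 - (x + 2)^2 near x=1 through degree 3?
-5 - 6·(x - 1) - (x - 1)^2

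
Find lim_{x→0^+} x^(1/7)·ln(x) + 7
The product is a 0·∞ indeterminate form at x → 0⁺.
Rewrite the product as ln(x) / x^(-1/7) and apply L'Hôpital, or use the standard hierarchy x^(-1/7) ≫ |ln x| as x → 0⁺.
The indeterminate product → 0, so the limit = 7.

Final answer: 7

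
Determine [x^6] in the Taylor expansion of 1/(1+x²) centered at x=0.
Expand to order 6: 1/(1+x²) = -x^6 + x^4 - x^2 + 1 + O(x^7).
The coefficient of x^6 is -1.

Final answer: -1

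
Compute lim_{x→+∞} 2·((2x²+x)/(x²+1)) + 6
Evaluate the dominant behaviour as x → +∞; each term tends to a finite value or vanishes.
Limit = 10.

Final answer: 10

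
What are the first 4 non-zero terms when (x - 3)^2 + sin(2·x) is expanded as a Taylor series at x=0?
-4·x^3/3 + x^2 - 4·x + 9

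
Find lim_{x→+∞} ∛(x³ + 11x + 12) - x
This is an ∞ − ∞ indeterminate form.
Multiply by (A² + AB + B²)/(A² + AB + B²) where A = ∛(x³+11x + 12), B = x to use A³ − B³ = (A−B)(A²+AB+B²); the x³ terms cancel, leaving (11x + 12)/(A²+AB+B²) with denominator ~ 3x², so the limit is 0.
Limit = 0.

Final answer: 0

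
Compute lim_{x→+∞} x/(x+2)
Evaluate the dominant behaviour as x → +∞; each term tends to a finite value or vanishes.
Limit = 1.

Final answer: 1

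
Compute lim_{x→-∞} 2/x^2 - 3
Evaluate the dominant behaviour as x → -∞; each term tends to a finite value or vanishes.
Limit = -3.

Final answer: -3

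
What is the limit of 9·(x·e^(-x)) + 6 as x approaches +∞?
Evaluate the dominant behaviour as x → +∞; each term tends to a finite value or vanishes.
Limit = 6.

Final answer: 6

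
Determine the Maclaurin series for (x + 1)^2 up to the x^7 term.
x^2 + 2·x + 1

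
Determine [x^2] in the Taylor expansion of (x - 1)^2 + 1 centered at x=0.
Expand to order 2: (x - 1)^2 + 1 = x^2 - 2·x + 2 + O(x^3).
The coefficient of x^2 is 1.

Final answer: 1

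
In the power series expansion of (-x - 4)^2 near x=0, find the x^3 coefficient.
Expand to order 3: (-x - 4)^2 = x^2 + 8·x + 16 + O(x^4).
The coefficient of x^3 is 0.

Final answer: 0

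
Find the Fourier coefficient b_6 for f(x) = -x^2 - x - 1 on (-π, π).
b_6 = (1/π) ∫_{-π}^{π} f(x)·sin(6x) dx.
Evaluate the integral (use parity and integration by parts as needed): b_6 = 1/3.

Final answer: 1/3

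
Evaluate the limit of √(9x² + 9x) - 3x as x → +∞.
As x → +∞: multiply by the conjugate to get (9x)/(√(9x²+9x)+3x); the denominator ~ 6x, so the limit is 9/6 = 3/2.
Limit = 3/2.

Final answer: 3/2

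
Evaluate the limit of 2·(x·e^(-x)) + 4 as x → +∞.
Evaluate the dominant behaviour as x → +∞; each term tends to a finite value or vanishes.
Limit = 4.

Final answer: 4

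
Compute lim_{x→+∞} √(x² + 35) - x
This is an ∞ − ∞ indeterminate form.
Multiply and divide by the conjugate √(x²+35) + x; the x² terms cancel, leaving 35/(√(x²+35)+x) → 0.
Limit = 0.

Final answer: 0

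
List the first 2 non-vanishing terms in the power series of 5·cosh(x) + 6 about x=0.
5·x^2/2 + 11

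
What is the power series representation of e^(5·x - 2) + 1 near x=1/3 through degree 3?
(1 + e^(1/3))·e^(-1/3) + 5·e^(-1/3)·(x - 1/3) + 25·e^(-1/3)·(x - 1/3)^2/2 + 125·e^(-1/3)·(x - 1/3)^3/6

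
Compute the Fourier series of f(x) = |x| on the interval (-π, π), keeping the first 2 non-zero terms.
-4·cos(x)/π + π/2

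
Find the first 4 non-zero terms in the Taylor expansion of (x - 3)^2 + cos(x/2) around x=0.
x^4/384 + 7·x^2/8 - 6·x + 10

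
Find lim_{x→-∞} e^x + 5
Evaluate the dominant behaviour as x → -∞; each term tends to a finite value or vanishes.
Limit = 5.

Final answer: 5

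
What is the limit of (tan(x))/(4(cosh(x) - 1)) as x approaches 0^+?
Both numerator and denominator → 0 as x → 0^+; this is a 0/0 indeterminate form.
Expand each to leading order near x = 0: numerator ~ x, denominator ~ 2·x^2.
The limit of the ratio is ∞.

Final answer: ∞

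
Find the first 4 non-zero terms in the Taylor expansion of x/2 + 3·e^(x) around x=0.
x^3/2 + 3·x^2/2 + 7·x/2 + 3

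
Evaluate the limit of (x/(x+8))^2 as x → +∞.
As x → +∞: x/(x+8) = 1/(1 + 8/x) → 1, and the 2nd power of a limit-1 base also → 1.
Limit = 1.

Final answer: 1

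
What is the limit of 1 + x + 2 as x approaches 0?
Direct substitution at x = 0 gives 3.

Final answer: 3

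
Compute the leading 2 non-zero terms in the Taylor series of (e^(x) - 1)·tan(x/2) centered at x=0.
x^3/4 + x^2/2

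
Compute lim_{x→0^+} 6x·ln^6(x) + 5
The product is a 0·∞ indeterminate form at x → 0⁺.
Rewrite the product as 6·ln^6(x) / x^(-1) and apply L'Hôpital, or use the standard hierarchy x^(-1) ≫ |ln x|^6 as x → 0⁺.
The indeterminate product → 0, so the limit = 5.

Final answer: 5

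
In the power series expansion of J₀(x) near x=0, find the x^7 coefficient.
Expand to order 7: J₀(x) = -x^6/2304 + x^4/64 - x^2/4 + 1 + O(x^8).
The coefficient of x^7 is 0.

Final answer: 0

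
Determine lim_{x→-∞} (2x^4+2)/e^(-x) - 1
The quotient is an ∞/∞ indeterminate form as x → -∞.
Compare growth rates of the dominant terms (exponentials ≫ polynomials ≫ logarithms), or apply L'Hôpital's rule; the quotient → 0.
Adding the constant: 0 - 1 = -1. Limit = -1.

Final answer: -1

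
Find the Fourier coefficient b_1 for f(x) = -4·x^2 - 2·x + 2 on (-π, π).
b_1 = (1/π) ∫_{-π}^{π} f(x)·sin(1x) dx.
Evaluate the integral (use parity and integration by parts as needed): b_1 = -4.

Final answer: -4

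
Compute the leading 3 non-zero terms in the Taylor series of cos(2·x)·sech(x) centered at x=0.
15·x^4/8 - 5·x^2/2 + 1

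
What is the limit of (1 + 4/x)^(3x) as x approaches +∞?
As x → +∞: write (1 + 4/x)^(3x) = ((1 + 4/x)^x)^3 → (e^4)^3 = e^12.
Limit = e^(12).

Final answer: e^(12)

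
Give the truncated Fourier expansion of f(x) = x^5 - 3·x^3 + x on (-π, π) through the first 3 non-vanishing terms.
(-46·π^2 + 2·π^4 + 278)·sin(x) + (-π^4 - 13 + 8·π^2)·sin(2·x) + (-94·π^2/27 + 242/81 + 2·π^4/3)·sin(3·x)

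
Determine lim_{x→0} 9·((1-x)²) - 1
Direct substitution at x = 0 gives 8.

Final answer: 8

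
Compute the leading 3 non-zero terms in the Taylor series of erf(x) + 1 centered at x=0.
-2·x^3/(3·√(π)) + 2·x/√(π) + 1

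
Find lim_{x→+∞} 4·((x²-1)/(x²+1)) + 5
Evaluate the dominant behaviour as x → +∞; each term tends to a finite value or vanishes.
Limit = 9.

Final answer: 9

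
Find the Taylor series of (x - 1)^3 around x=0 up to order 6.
x^3 - 3·x^2 + 3·x - 1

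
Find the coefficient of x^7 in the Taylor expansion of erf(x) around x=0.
Expand to order 7: erf(x) = -x^7/(21·√(π)) + x^5/(5·√(π)) - 2·x^3/(3·√(π)) + 2·x/√(π) + O(x^8).
The coefficient of x^7 is -1/(21·√(π)).

Final answer: -1/(21·√(π))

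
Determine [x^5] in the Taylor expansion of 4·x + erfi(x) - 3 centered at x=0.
Expand to order 5: 4·x + erfi(x) - 3 = x^5/(5·√(π)) + 2·x^3/(3·√(π)) + x·(2/√(π) + 4) - 3 + O(x^6).
The coefficient of x^5 is 1/(5·√(π)).

Final answer: 1/(5·√(π))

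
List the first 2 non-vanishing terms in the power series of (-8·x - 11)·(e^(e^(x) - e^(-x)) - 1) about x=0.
-38·x^2 - 22·x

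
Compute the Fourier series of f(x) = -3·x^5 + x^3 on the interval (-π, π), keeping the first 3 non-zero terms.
(-732 - 6·π^4 + 122·π^2)·sin(x) + (-16·π^2 + 24 + 3·π^4)·sin(2·x) + (-2·π^4 - 92/27 + 46·π^2/9)·sin(3·x)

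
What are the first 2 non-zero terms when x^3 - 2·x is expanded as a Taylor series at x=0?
x^3 - 2·x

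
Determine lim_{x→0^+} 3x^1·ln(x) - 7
The product is a 0·∞ indeterminate form at x → 0⁺.
Rewrite the product as 3·ln(x) / x^(-1) and apply L'Hôpital, or use the standard hierarchy x^(-1) ≫ |ln x| as x → 0⁺.
The indeterminate product → 0, so the limit = -7.

Final answer: -7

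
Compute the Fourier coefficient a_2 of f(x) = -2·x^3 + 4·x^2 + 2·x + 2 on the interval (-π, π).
a_2 = (1/π) ∫_{-π}^{π} f(x)·cos(2x) dx.
Evaluate the integral (use parity and integration by parts as needed): a_2 = 4.

Final answer: 4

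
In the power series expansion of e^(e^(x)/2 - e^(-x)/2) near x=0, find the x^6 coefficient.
Expand to order 6: e^(e^(x)/2 - e^(-x)/2) = 37·x^6/720 + x^5/10 + 5·x^4/24 + x^3/3 + x^2/2 + x + 1 + O(x^7).
The coefficient of x^6 is 37/720.

Final answer: 37/720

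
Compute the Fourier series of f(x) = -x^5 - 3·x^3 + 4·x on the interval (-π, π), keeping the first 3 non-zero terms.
(-196 - 2·π^4 + 34·π^2)·sin(x) + (-2·π^2 - 1 + π^4)·sin(2·x) + (-2·π^4/3 - 14·π^2/27 + 244/81)·sin(3·x)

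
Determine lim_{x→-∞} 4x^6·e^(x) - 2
The product is a 0·∞ indeterminate form at x → -∞.
Rewrite the product as 4x^6 / e^(-x) (an ∞/∞ form) and apply L'Hôpital, or use the standard hierarchy e^(|x|) ≫ |x^6| as x → -∞.
The indeterminate product → 0, so the limit = -2.

Final answer: -2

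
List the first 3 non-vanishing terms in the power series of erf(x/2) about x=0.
x^5/(160·√(π)) - x^3/(12·√(π)) + x/√(π)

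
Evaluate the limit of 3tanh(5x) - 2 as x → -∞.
Evaluate the dominant behaviour as x → -∞; each term tends to a finite value or vanishes.
Limit = -5.

Final answer: -5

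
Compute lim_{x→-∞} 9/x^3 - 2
Evaluate the dominant behaviour as x → -∞; each term tends to a finite value or vanishes.
Limit = -2.

Final answer: -2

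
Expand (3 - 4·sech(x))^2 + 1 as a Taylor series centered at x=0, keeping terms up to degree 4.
17·x^4/3 - 4·x^2 + 2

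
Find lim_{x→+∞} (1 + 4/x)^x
As x → +∞: this is the defining limit (1 + 4/x)^x → e^4.
Limit = e^(4).

Final answer: e^(4)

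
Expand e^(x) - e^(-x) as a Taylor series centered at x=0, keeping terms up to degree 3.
x^3/3 + 2·x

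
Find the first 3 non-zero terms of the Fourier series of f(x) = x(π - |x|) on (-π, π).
8·sin(x)/π + 8·sin(3·x)/(27·π) + 8·sin(5·x)/(125·π)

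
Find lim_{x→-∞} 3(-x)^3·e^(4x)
This is a 0·∞ indeterminate form at x → -∞.
Rewrite the product as 3(-x)^3 / e^(-4x) (an ∞/∞ form) and apply L'Hôpital, or use the standard hierarchy e^(4|x|) ≫ |(-x)^3| as x → -∞.
The indeterminate product → 0, so the limit = 0.

Final answer: 0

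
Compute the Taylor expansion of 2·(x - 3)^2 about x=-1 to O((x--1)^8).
32 - 16·(x + 1) + 2·(x + 1)^2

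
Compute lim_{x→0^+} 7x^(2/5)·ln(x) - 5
The product is a 0·∞ indeterminate form at x → 0⁺.
Rewrite the product as 7·ln(x) / x^(-2/5) and apply L'Hôpital, or use the standard hierarchy x^(-2/5) ≫ |ln x| as x → 0⁺.
The indeterminate product → 0, so the limit = -5.

Final answer: -5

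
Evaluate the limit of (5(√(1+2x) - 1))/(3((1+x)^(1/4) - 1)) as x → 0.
Both numerator and denominator → 0 as x → 0; this is a 0/0 indeterminate form.
Expand each to leading order near x = 0: numerator ~ 5·x, denominator ~ 3·x/4.
The limit of the ratio is 20/3.

Final answer: 20/3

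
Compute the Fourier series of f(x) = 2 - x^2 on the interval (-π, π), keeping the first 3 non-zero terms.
4·cos(x) - cos(2·x) - π^2/3 + 2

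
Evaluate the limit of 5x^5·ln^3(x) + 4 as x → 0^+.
The product is a 0·∞ indeterminate form at x → 0⁺.
Rewrite the product as 5·ln^3(x) / x^(-5) and apply L'Hôpital, or use the standard hierarchy x^(-5) ≫ |ln x|^3 as x → 0⁺.
The indeterminate product → 0, so the limit = 4.

Final answer: 4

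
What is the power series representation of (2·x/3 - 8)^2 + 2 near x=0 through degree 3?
4·x^2/9 - 32·x/3 + 66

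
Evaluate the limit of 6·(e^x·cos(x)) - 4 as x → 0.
Direct substitution at x = 0 gives 2.

Final answer: 2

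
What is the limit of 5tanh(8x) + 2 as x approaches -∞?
Evaluate the dominant behaviour as x → -∞; each term tends to a finite value or vanishes.
Limit = -3.

Final answer: -3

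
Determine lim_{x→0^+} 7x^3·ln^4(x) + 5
The product is a 0·∞ indeterminate form at x → 0⁺.
Rewrite the product as 7·ln^4(x) / x^(-3) and apply L'Hôpital, or use the standard hierarchy x^(-3) ≫ |ln x|^4 as x → 0⁺.
The indeterminate product → 0, so the limit = 5.

Final answer: 5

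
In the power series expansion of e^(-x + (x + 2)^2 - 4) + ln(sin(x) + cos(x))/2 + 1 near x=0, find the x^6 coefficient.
Expand to order 6: e^(-x + (x + 2)^2 - 4) + ln(sin(x) + cos(x))/2 + 1 = 4643·x^6/720 + 1003·x^5/120 + 193·x^4/24 + 47·x^3/6 + 5·x^2 + 7·x/2 + 2 + O(x^7).
The coefficient of x^6 is 4643/720.

Final answer: 4643/720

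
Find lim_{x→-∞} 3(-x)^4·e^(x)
This is a 0·∞ indeterminate form at x → -∞.
Rewrite the product as 3(-x)^4 / e^(-x) (an ∞/∞ form) and apply L'Hôpital, or use the standard hierarchy e^(|x|) ≫ |(-x)^4| as x → -∞.
The indeterminate product → 0, so the limit = 0.

Final answer: 0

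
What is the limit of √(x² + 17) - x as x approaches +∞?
This is an ∞ − ∞ indeterminate form.
Multiply and divide by the conjugate √(x²+17) + x; the x² terms cancel, leaving 17/(√(x²+17)+x) → 0.
Limit = 0.

Final answer: 0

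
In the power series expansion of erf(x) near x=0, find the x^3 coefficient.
Expand to order 3: erf(x) = -2·x^3/(3·√(π)) + 2·x/√(π) + O(x^4).
The coefficient of x^3 is -2/(3·√(π)).

Final answer: -2/(3·√(π))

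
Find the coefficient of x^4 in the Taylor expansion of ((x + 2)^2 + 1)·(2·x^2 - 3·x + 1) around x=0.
Expand to order 4: ((x + 2)^2 + 1)·(2·x^2 - 3·x + 1) = 2·x^4 + 5·x^3 - x^2 - 11·x + 5 + O(x^5).
The coefficient of x^4 is 2.

Final answer: 2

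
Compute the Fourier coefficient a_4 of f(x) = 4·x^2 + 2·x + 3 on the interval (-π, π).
a_4 = (1/π) ∫_{-π}^{π} f(x)·cos(4x) dx.
Evaluate the integral (use parity and integration by parts as needed): a_4 = 1.

Final answer: 1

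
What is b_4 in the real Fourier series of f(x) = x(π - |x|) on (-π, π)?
b_4 = (1/π) ∫_{-π}^{π} f(x)·sin(4x) dx.
Evaluate the integral (use parity and integration by parts as needed): b_4 = 0.

Final answer: 0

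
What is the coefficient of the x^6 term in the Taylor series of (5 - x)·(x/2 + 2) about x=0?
Expand to order 6: (5 - x)·(x/2 + 2) = -x^2/2 + x/2 + 10 + O(x^7).
The coefficient of x^6 is 0.

Final answer: 0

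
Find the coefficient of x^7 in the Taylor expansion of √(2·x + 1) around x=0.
Expand to order 7: √(2·x + 1) = 33·x^7/16 - 21·x^6/16 + 7·x^5/8 - 5·x^4/8 + x^3/2 - x^2/2 + x + 1 + O(x^8).
The coefficient of x^7 is 33/16.

Final answer: 33/16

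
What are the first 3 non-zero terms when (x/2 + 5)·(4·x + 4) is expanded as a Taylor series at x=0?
2·x^2 + 22·x + 20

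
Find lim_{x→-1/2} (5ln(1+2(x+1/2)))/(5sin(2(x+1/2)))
Both numerator and denominator → 0 as x → -1/2; this is a 0/0 indeterminate form.
Expand each to leading order near x = -1/2: numerator ~ 10·(x + 1/2), denominator ~ 10·(x + 1/2).
The limit of the ratio is 1.

Final answer: 1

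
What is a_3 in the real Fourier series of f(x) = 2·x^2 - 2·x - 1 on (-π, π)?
a_3 = (1/π) ∫_{-π}^{π} f(x)·cos(3x) dx.
Evaluate the integral (use parity and integration by parts as needed): a_3 = -8/9.

Final answer: -8/9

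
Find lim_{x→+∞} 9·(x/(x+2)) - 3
Evaluate the dominant behaviour as x → +∞; each term tends to a finite value or vanishes.
Limit = 6.

Final answer: 6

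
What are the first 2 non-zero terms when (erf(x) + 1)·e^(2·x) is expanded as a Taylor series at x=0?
x·(2/√(π) + 2) + 1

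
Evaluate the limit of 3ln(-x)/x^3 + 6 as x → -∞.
The quotient is an ∞/∞ indeterminate form as x → -∞.
Compare growth rates of the dominant terms (exponentials ≫ polynomials ≫ logarithms), or apply L'Hôpital's rule; the quotient → 0.
Adding the constant: 0 + 6 = 6. Limit = 6.

Final answer: 6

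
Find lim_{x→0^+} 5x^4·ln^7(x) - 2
The product is a 0·∞ indeterminate form at x → 0⁺.
Rewrite the product as 5·ln^7(x) / x^(-4) and apply L'Hôpital, or use the standard hierarchy x^(-4) ≫ |ln x|^7 as x → 0⁺.
The indeterminate product → 0, so the limit = -2.

Final answer: -2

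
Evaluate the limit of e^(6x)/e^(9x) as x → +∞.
This is an ∞/∞ indeterminate form as x → +∞.
Rewrite e^(6x)/e^(9x) = e^((6−9)x) = e^(-3x); the exponent coefficient is -3 < 0 so e^(-3x) → 0.
Limit = 0.

Final answer: 0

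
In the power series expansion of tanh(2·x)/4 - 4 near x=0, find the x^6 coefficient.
Expand to order 6: tanh(2·x)/4 - 4 = 16·x^5/15 - 2·x^3/3 + x/2 - 4 + O(x^7).
The coefficient of x^6 is 0.

Final answer: 0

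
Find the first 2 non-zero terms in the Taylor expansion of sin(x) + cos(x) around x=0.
x + 1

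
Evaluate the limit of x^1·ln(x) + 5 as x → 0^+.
The product is a 0·∞ indeterminate form at x → 0⁺.
Rewrite the product as ln(x) / x^(-1) and apply L'Hôpital, or use the standard hierarchy x^(-1) ≫ |ln x| as x → 0⁺.
The indeterminate product → 0, so the limit = 5.

Final answer: 5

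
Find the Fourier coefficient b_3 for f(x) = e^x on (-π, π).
b_3 = (1/π) ∫_{-π}^{π} f(x)·sin(3x) dx.
Evaluate the integral (use parity and integration by parts as needed): b_3 = (-3 + 3·e^(2·π))·e^(-π)/(10·π).

Final answer: (-3 + 3·e^(2·π))·e^(-π)/(10·π)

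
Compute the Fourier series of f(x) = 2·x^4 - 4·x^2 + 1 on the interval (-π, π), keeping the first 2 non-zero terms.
(112 - 16·π^2)·cos(x) - 4·π^2/3 + 1 + 2·π^4/5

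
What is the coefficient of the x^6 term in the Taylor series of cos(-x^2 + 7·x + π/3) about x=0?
Expand to order 6: cos(-x^2 + 7·x + π/3) = x^6·(-108829/1440 + 799·√(3)/16) + x^5·(-16387·√(3)/240 - 343/12) + x^4·(2389/48 - 49·√(3)/4) + x^3·(7/2 + 343·√(3)/12) + x^2·(-49/4 + √(3)/2) - 7·√(3)·x/2 + 1/2 + O(x^7).
The coefficient of x^6 is -108829/1440 + 799·√(3)/16.

Final answer: -108829/1440 + 799·√(3)/16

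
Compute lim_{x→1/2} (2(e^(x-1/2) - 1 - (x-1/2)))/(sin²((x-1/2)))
Both numerator and denominator → 0 as x → 1/2; this is a 0/0 indeterminate form.
Expand each to leading order near x = 1/2: numerator ~ (x - 1/2)^2, denominator ~ (x - 1/2)^2.
The limit of the ratio is 1.

Final answer: 1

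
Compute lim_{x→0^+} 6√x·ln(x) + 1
The product is a 0·∞ indeterminate form at x → 0⁺.
Rewrite the product as 6·ln(x) / x^(-1/2) and apply L'Hôpital, or use the standard hierarchy x^(-1/2) ≫ |ln x| as x → 0⁺.
The indeterminate product → 0, so the limit = 1.

Final answer: 1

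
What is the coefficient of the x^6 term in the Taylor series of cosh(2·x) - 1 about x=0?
Expand to order 6: cosh(2·x) - 1 = 4·x^6/45 + 2·x^4/3 + 2·x^2 + O(x^7).
The coefficient of x^6 is 4/45.

Final answer: 4/45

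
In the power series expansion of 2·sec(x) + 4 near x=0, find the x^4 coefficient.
Expand to order 4: 2·sec(x) + 4 = 5·x^4/12 + x^2 + 6 + O(x^5).
The coefficient of x^4 is 5/12.

Final answer: 5/12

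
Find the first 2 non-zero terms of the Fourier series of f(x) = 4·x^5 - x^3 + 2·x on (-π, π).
(-162·π^2 + 8·π^4 + 976)·sin(x) + (-4·π^4 - 67/2 + 21·π^2)·sin(2·x)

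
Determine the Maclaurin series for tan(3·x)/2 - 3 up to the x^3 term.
9·x^3/2 + 3·x/2 - 3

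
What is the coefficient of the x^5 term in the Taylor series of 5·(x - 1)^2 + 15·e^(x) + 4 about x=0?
Expand to order 5: 5·(x - 1)^2 + 15·e^(x) + 4 = x^5/8 + 5·x^4/8 + 5·x^3/2 + 25·x^2/2 + 5·x + 24 + O(x^6).
The coefficient of x^5 is 1/8.

Final answer: 1/8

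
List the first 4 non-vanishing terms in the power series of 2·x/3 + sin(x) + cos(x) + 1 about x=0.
-x^3/6 - x^2/2 + 5·x/3 + 2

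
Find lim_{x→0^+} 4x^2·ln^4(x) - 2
The product is a 0·∞ indeterminate form at x → 0⁺.
Rewrite the product as 4·ln^4(x) / x^(-2) and apply L'Hôpital, or use the standard hierarchy x^(-2) ≫ |ln x|^4 as x → 0⁺.
The indeterminate product → 0, so the limit = -2.

Final answer: -2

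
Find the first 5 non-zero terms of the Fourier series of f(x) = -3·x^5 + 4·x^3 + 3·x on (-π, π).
(-762 - 6·π^4 + 128·π^2)·sin(x) + (-19·π^2 + 51/2 + 3·π^4)·sin(2·x) + (-2·π^4 - 74/27 + 64·π^2/9)·sin(3·x) + (-31·π^2/8 - 3/64 + 3·π^4/2)·sin(4·x) + (-6·π^4/5 + 366/625 + 64·π^2/25)·sin(5·x)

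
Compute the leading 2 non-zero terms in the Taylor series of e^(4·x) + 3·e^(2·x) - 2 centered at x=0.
10·x + 2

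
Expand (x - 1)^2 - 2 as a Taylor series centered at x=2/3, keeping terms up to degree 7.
-17/9 - 2·(x - 2/3)/3 + (x - 2/3)^2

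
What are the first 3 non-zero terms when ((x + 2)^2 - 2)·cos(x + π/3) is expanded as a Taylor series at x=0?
-2·√(3)·x^2 + x·(2 - √(3)) + 1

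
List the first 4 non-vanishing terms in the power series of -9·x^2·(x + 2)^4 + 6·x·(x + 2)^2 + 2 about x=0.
-282·x^3 - 120·x^2 + 24·x + 2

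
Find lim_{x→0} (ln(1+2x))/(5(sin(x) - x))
Both numerator and denominator → 0 as x → 0; this is a 0/0 indeterminate form.
Expand each to leading order near x = 0: numerator ~ 2·x, denominator ~ -5·x^3/6.
The limit of the ratio is -∞.

Final answer: -∞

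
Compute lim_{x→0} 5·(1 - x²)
Direct substitution at x = 0 gives 5.

Final answer: 5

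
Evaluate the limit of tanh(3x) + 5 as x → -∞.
Evaluate the dominant behaviour as x → -∞; each term tends to a finite value or vanishes.
Limit = 4.

Final answer: 4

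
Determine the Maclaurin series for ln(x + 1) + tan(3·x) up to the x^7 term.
4136·x^7/35 - x^6/6 + 163·x^5/5 - x^4/4 + 28·x^3/3 - x^2/2 + 4·x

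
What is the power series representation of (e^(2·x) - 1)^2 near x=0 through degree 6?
248·x^6/45 + 8·x^5 + 28·x^4/3 + 8·x^3 + 4·x^2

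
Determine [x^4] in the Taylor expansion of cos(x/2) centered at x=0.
Expand to order 4: cos(x/2) = x^4/384 - x^2/8 + 1 + O(x^5).
The coefficient of x^4 is 1/384.

Final answer: 1/384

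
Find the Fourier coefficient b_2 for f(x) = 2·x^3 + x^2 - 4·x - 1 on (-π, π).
b_2 = (1/π) ∫_{-π}^{π} f(x)·sin(2x) dx.
Evaluate the integral (use parity and integration by parts as needed): b_2 = 7 - 2·π^2.

Final answer: 7 - 2·π^2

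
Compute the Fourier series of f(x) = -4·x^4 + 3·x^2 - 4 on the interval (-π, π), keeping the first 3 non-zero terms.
(-204 + 32·π^2)·cos(x) + (15 - 8·π^2)·cos(2·x) - 4·π^4/5 - 4 + π^2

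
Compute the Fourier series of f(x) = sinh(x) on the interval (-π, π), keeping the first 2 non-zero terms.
sin(x)·sinh(π)/π - 4·sin(2·x)·sinh(π)/(5·π)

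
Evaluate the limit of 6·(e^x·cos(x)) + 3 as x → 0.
Direct substitution at x = 0 gives 9.

Final answer: 9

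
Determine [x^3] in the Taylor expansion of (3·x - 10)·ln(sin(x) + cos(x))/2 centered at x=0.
Expand to order 3: (3·x - 10)·ln(sin(x) + cos(x))/2 = -29·x^3/6 + 13·x^2/2 - 5·x + O(x^4).
The coefficient of x^3 is -29/6.

Final answer: -29/6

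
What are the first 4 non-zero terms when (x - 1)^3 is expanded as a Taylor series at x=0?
x^3 - 3·x^2 + 3·x - 1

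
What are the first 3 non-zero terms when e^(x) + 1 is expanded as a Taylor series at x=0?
x^2/2 + x + 2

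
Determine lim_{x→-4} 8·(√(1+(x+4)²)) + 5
Direct substitution at x = -4 gives 13.

Final answer: 13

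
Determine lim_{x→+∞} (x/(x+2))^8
As x → +∞: x/(x+2) = 1/(1 + 2/x) → 1, and the 8th power of a limit-1 base also → 1.
Limit = 1.

Final answer: 1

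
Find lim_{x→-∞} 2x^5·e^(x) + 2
The product is a 0·∞ indeterminate form at x → -∞.
Rewrite the product as 2x^5 / e^(-x) (an ∞/∞ form) and apply L'Hôpital, or use the standard hierarchy e^(|x|) ≫ |x^5| as x → -∞.
The indeterminate product → 0, so the limit = 2.

Final answer: 2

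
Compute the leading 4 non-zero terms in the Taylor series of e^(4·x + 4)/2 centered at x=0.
16·x^3·e^(4)/3 + 4·x^2·e^(4) + 2·x·e^(4) + e^(4)/2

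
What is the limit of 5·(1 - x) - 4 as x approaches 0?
Direct substitution at x = 0 gives 1.

Final answer: 1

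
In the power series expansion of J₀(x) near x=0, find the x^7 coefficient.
Expand to order 7: J₀(x) = -x^6/2304 + x^4/64 - x^2/4 + 1 + O(x^8).
The coefficient of x^7 is 0.

Final answer: 0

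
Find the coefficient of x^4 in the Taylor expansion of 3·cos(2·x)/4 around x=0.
Expand to order 4: 3·cos(2·x)/4 = x^4/2 - 3·x^2/2 + 3/4 + O(x^5).
The coefficient of x^4 is 1/2.

Final answer: 1/2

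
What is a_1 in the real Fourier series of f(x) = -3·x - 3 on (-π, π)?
a_1 = (1/π) ∫_{-π}^{π} f(x)·cos(1x) dx.
Evaluate the integral (use parity and integration by parts as needed): a_1 = 0.

Final answer: 0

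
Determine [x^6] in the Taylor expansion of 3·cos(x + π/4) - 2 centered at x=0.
Expand to order 6: 3·cos(x + π/4) - 2 = -√(2)·x^6/480 - √(2)·x^5/80 + √(2)·x^4/16 + √(2)·x^3/4 - 3·√(2)·x^2/4 - 3·√(2)·x/2 - 2 + 3·√(2)/2 + O(x^7).
The coefficient of x^6 is -√(2)/480.

Final answer: -√(2)/480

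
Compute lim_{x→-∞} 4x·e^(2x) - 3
The product is a 0·∞ indeterminate form at x → -∞.
Rewrite the product as 4x / e^(-2x) (an ∞/∞ form) and apply L'Hôpital, or use the standard hierarchy e^(2|x|) ≫ |x| as x → -∞.
The indeterminate product → 0, so the limit = -3.

Final answer: -3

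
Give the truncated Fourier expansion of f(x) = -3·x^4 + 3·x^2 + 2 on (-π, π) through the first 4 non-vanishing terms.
(-156 + 24·π^2)·cos(x) + (12 - 6·π^2)·cos(2·x) + (-28/9 + 8·π^2/3)·cos(3·x) - 3·π^4/5 + 2 + π^2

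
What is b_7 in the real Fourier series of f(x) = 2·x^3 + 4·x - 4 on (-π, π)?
b_7 = (1/π) ∫_{-π}^{π} f(x)·sin(7x) dx.
Evaluate the integral (use parity and integration by parts as needed): b_7 = 368/343 + 4·π^2/7.

Final answer: 368/343 + 4·π^2/7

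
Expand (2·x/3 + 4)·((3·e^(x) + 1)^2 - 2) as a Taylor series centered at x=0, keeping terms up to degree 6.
73·x^6/15 + 419·x^5/30 + 101·x^4/3 + 66·x^3 + 100·x^2 + 316·x/3 + 56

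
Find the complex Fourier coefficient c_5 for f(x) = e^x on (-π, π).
Compute the real Fourier coefficients first: a_5 = (1 - e^(2·π))·e^(-π)/(26·π), b_5 = (-5 + 5·e^(2·π))·e^(-π)/(26·π).
Then c_5 = (a_5 − i·b_5)/2 = -e^(π)/(52·π) + e^(-π)/(52·π) - 5·i·e^(π)/(52·π) + 5·i·e^(-π)/(52·π).

Final answer: -e^(π)/(52·π) + e^(-π)/(52·π) - 5·i·e^(π)/(52·π) + 5·i·e^(-π)/(52·π)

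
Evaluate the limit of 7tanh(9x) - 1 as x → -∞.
Evaluate the dominant behaviour as x → -∞; each term tends to a finite value or vanishes.
Limit = -8.

Final answer: -8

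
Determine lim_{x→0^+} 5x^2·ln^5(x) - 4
The product is a 0·∞ indeterminate form at x → 0⁺.
Rewrite the product as 5·ln^5(x) / x^(-2) and apply L'Hôpital, or use the standard hierarchy x^(-2) ≫ |ln x|^5 as x → 0⁺.
The indeterminate product → 0, so the limit = -4.

Final answer: -4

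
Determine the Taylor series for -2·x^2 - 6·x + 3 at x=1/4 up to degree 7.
11/8 - 7·(x - 1/4) - 2·(x - 1/4)^2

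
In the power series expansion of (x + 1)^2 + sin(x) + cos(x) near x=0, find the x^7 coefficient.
Expand to order 7: (x + 1)^2 + sin(x) + cos(x) = -x^7/5040 - x^6/720 + x^5/120 + x^4/24 - x^3/6 + x^2/2 + 3·x + 2 + O(x^8).
The coefficient of x^7 is -1/5040.

Final answer: -1/5040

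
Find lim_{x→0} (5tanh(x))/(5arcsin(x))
Both numerator and denominator → 0 as x → 0; this is a 0/0 indeterminate form.
Expand each to leading order near x = 0: numerator ~ 5·x, denominator ~ 5·x.
The limit of the ratio is 1.

Final answer: 1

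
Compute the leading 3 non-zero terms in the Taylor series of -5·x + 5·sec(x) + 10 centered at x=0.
5·x^2/2 - 5·x + 15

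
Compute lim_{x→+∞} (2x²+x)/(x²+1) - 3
Evaluate the dominant behaviour as x → +∞; each term tends to a finite value or vanishes.
Limit = -1.

Final answer: -1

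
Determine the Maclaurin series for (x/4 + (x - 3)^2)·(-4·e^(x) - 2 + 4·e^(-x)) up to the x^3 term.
-20·x^3 + 44·x^2 - 121·x/2 - 18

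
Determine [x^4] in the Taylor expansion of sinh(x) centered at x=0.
Expand to order 4: sinh(x) = x^3/6 + x + O(x^5).
The coefficient of x^4 is 0.

Final answer: 0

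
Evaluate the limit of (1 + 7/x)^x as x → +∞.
As x → +∞: this is the defining limit (1 + 7/x)^x → e^7.
Limit = e^(7).

Final answer: e^(7)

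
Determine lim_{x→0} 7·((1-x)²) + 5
Direct substitution at x = 0 gives 12.

Final answer: 12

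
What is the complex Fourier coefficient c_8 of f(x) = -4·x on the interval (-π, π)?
Compute the real Fourier coefficients first: a_8 = 0, b_8 = 1.
Then c_8 = (a_8 − i·b_8)/2 = -i/2.

Final answer: -i/2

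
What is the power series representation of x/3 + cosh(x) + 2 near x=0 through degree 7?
x^6/720 + x^4/24 + x^2/2 + x/3 + 3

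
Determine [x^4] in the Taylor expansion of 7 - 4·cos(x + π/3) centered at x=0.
Expand to order 4: 7 - 4·cos(x + π/3) = -x^4/12 - √(3)·x^3/3 + x^2 + 2·√(3)·x + 5 + O(x^5).
The coefficient of x^4 is -1/12.

Final answer: -1/12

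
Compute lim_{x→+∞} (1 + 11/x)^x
As x → +∞: this is the defining limit (1 + 11/x)^x → e^11.
Limit = e^(11).

Final answer: e^(11)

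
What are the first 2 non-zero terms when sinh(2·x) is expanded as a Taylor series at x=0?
4·x^3/3 + 2·x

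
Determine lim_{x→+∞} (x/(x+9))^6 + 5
As x → +∞: x/(x+9) = 1/(1 + 9/x) → 1, and the 6th power of a limit-1 base also → 1; with the additive constant, 1 + 5 = 6.
Limit = 6.

Final answer: 6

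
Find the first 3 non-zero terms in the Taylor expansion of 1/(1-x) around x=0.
x^2 + x + 1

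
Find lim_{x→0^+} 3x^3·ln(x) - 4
The product is a 0·∞ indeterminate form at x → 0⁺.
Rewrite the product as 3·ln(x) / x^(-3) and apply L'Hôpital, or use the standard hierarchy x^(-3) ≫ |ln x| as x → 0⁺.
The indeterminate product → 0, so the limit = -4.

Final answer: -4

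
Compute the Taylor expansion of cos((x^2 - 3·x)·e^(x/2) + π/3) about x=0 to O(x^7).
x^6·(-19/40 + 2731·√(3)/2560) + x^5·(5/4 + 4223·√(3)/3840) + x^4·(29/16 - 37·√(3)/32) + x^3·(-37·√(3)/16 - 3/4) + x^2·(-9/4 + √(3)/4) + 3·√(3)·x/2 + 1/2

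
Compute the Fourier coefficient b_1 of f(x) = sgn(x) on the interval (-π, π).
b_1 = (1/π) ∫_{-π}^{π} f(x)·sin(1x) dx.
Evaluate the integral (use parity and integration by parts as needed): b_1 = 4/π.

Final answer: 4/π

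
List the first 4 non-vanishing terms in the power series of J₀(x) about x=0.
-x^6/2304 + x^4/64 - x^2/4 + 1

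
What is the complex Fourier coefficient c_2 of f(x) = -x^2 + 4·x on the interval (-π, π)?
Compute the real Fourier coefficients first: a_2 = -1, b_2 = -4.
Then c_2 = (a_2 − i·b_2)/2 = -1/2 + 2·i.

Final answer: -1/2 + 2·i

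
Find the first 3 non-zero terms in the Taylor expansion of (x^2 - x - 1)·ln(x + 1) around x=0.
7·x^3/6 - x^2/2 - x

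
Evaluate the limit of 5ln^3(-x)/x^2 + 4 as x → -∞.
The quotient is an ∞/∞ indeterminate form as x → -∞.
Compare growth rates of the dominant terms (exponentials ≫ polynomials ≫ logarithms), or apply L'Hôpital's rule; the quotient → 0.
Adding the constant: 0 + 4 = 4. Limit = 4.

Final answer: 4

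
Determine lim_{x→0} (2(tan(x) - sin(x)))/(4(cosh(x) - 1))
Both numerator and denominator → 0 as x → 0; this is a 0/0 indeterminate form.
Expand each to leading order near x = 0: numerator ~ x^3, denominator ~ 2·x^2.
The limit of the ratio is 0.

Final answer: 0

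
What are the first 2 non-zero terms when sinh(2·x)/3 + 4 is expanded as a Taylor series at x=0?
2·x/3 + 4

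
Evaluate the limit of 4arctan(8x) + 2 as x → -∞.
Evaluate the dominant behaviour as x → -∞; each term tends to a finite value or vanishes.
Limit = 2 - 2·π.

Final answer: 2 - 2·π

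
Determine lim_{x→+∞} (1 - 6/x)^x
As x → +∞: this is the defining limit (1 - 6/x)^x → e^(-6).
Limit = e^(-6).

Final answer: e^(-6)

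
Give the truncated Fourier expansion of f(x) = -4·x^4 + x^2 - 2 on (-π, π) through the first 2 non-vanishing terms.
(-196 + 32·π^2)·cos(x) - 4·π^4/5 - 2 + π^2/3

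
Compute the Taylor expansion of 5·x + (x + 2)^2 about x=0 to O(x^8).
x^2 + 9·x + 4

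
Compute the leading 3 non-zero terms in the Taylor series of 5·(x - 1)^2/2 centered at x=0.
5·x^2/2 - 5·x + 5/2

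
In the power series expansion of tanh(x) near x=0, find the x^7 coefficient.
Expand to order 7: tanh(x) = -17·x^7/315 + 2·x^5/15 - x^3/3 + x + O(x^8).
The coefficient of x^7 is -17/315.

Final answer: -17/315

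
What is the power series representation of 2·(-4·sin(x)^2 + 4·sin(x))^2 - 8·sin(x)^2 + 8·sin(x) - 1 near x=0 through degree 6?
-304·x^6/15 + 481·x^5/15 + 24·x^4 - 196·x^3/3 + 24·x^2 + 8·x - 1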